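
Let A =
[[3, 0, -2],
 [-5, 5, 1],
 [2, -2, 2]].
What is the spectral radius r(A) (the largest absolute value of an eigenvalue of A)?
r(A) ≈ 4.9436

The eigenvalues of A are the roots of its characteristic polynomial. With M = A (coefficients from the trace, the sum of principal 2x2 minors, and det A):
  p(λ) = det(λ I - M) = λ^3 - 10λ^2 + 37λ - 36.
No integer candidate from the rational root theorem (±divisors of 36) is a root, so the roots are irrational. The cubic discriminant is Δ = -4944 < 0, so there is one real root and a complex-conjugate pair. p(1) = -8 and p(2) = 6 have opposite signs, so a root lies in (1, 2); Newton's method refines it to λ ≈ 1.473. Dividing out (λ - (1.473)) leaves approximately λ^2 - 8.527λ + 24.4396. For λ^2 - 8.527λ + 24.4396 the discriminant is -25.049. It is negative, so the remaining roots are the complex-conjugate pair λ ≈ 4.2635 ± 2.5024i. Their product equals the constant term, so |λ|^2 ≈ 24.4396 and |λ| ≈ 4.9436.
Thus the eigenvalues (to 4 decimals) are 1.473 (modulus 1.473); 4.2635 ± 2.5024i (modulus 4.9436). The spectral radius is the largest modulus: r(A) ≈ 4.9436. (Cross-check: r(A) ≤ ||A||_2 ≈ 7.9689; equality holds whenever A is normal, though it can also hold for some non-normal A.)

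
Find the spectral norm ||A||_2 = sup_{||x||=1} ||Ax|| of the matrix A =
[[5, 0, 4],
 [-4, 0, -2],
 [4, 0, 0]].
||A||_2 = sqrt((77 + sqrt(4505))/2) ≈ 8.4888 (= sqrt(largest eigenvalue of A^T A))

||A||_2 = sigma_max(A) = sqrt(lambda_max(A^T A)). Form the symmetric matrix M = A^T A =
[[57, 0, 28],
 [0, 0, 0],
 [28, 0, 20]].
Its characteristic polynomial (trace, sum of principal 2x2 minors, determinant of M give the coefficients) is
  p(λ) = det(λ I - M) = λ^3 - 77λ^2 + 356λ.
The constant term is 0, so λ = 0 is a root. Dividing out λ leaves p(λ) = λ(λ^2 - 77λ + 356). For λ^2 - 77λ + 356 the discriminant is 4505. It is nonnegative but not a perfect square, so the roots are real and irrational: λ = (77 ± sqrt(4505))/2 ≈ 72.0596, 4.9404.
So the eigenvalues of A^T A are ≈ 0, 4.9404, 72.0596 (all ≥ 0, as they must be for A^T A). The largest is λ_max = (77 + sqrt(4505))/2 ≈ 72.0596, hence ||A||_2 = sqrt(λ_max) = sqrt((77 + sqrt(4505))/2) ≈ 8.4888.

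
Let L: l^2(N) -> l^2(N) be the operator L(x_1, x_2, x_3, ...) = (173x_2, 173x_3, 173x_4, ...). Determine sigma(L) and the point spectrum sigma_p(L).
sigma(L) = closed disk {z in C : |z| ≤ 173}; sigma_p(L) = open disk {z in C : |z| < 173}

Note L = 173·V where V is the unit left shift (V x)_k = x_{k+1}; so sigma(L) = 173·sigma(V) and ||L|| = 173||V||. ||L x||^2 = 29929sum_{k≥2} |x_k|^2 ≤ 29929||x||^2, with equality on {x : x_1 = 0}, so ||L|| = 173. For any lambda with |lambda| < 173, set r = lambda/173 (|r| < 1); the vector x = (1, r, r^2, ...) is in l^2 and satisfies L x = 173(r, r^2, ...) = lambda x, so lambda is an eigenvalue. On the boundary |lambda| = 173 the geometric series diverges, so no l^2 eigenvector exists, but these lambda lie in the approximate point spectrum. Hence sigma(L) is the closed disk of radius 173 and sigma_p(L) is the open disk.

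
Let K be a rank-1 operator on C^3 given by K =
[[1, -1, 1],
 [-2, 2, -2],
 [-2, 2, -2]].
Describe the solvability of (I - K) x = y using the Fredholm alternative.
(I - K) is singular (det(I - K) = 0, i.e. 1 ∈ sigma(K)). (I - K) x = y is solvable iff y ⊥ ker((I - K)^*) = span{(1, -1, 1)}, i.e. iff y_1 - y_2 + y_3 = 0. When solvable, the solutions are x = y + c·(1, -2, -2), c arbitrary (ker(I - K) = span{(1, -2, -2)}, dimension 1).

K has rank 1, so it is an outer product K = u v^T: every row of K is a multiple of one row vector. Reading off the entries, u = (1, -2, -2) and v = (1, -1, 1) (row i of K equals u_i·v^T). A rank-one matrix u v^T satisfies K u = u (v·u) and kills the (2)-dimensional subspace v^⊥, so its characteristic polynomial is lambda^2 (lambda - v·u) with v·u = tr K = 1. Hence the eigenvalues of I - K are 1 (multiplicity 2) and 1 - (1) = 0, so det(I - K) = 0. (Direct check: I - K =
[[0, 1, -1],
 [2, -1, 2],
 [2, -2, 3]]
has determinant 0.) So 1 is an eigenvalue of K and (I - K) is not invertible. The finite-dimensional Fredholm alternative says: either (I - K) is invertible, or ker(I - K) ≠ {0} and then range(I - K) = ker((I - K)^*)^⊥, with dim ker(I - K) = dim ker((I - K)^*). We are in the second case, so we need both kernels. Kernel of I - K: (I - K) u = u - u (v·u) = u - u = 0, so ker(I - K) = span{u} = span{(1, -2, -2)} (it is exactly 1-dimensional because rank(I - K) = 2). Kernel of the adjoint: K is real, so (I - K)^* = I - K^T = I - v u^T, and (I - v u^T) v = v - v (u·v) = 0; hence ker((I - K)^*) = span{v} = span{(1, -1, 1)}. Therefore (I - K) x = y is solvable iff <y, v> = 0, i.e. iff y_1 - y_2 + y_3 = 0. When this holds, K y = u (v·y) = 0, so (I - K) y = y and x = y is a particular solution; the full solution set is the line x = y + c·u = y + c·(1, -2, -2), c ∈ C.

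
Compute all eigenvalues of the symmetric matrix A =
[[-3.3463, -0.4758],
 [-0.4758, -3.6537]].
sigma(A) ≈ {-4, -3}

A is real symmetric, so its spectrum consists of real eigenvalues. Expanding the characteristic polynomial of the displayed matrix gives
  det(λ I - A) = p(λ) = λ^2 + (7)λ + (12).
Solving p(λ) = 0 yields eigenvalues ≈ -4, -3. (A is shown rounded to 4 decimals, so these recover the underlying integer eigenvalues to within that precision.)
Verification: the trace of A = -7 equals the sum of eigenvalues -7, and det(A) ≈ 12.0000 matches the eigenvalue product 12.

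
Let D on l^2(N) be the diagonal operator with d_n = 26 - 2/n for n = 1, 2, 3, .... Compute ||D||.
||D|| = 26

For a diagonal operator on l^2 with entries d_n, ||D|| = sup_n |d_n|. Here d_1 = 24, d_2 = 25, ..., and d_n = 26 - 2/n increases monotonically toward 26. All terms lie in [24, 26), so |d_n| = d_n and the supremum is the limit 26, which is not attained by any individual d_n. Hence ||D|| = 26.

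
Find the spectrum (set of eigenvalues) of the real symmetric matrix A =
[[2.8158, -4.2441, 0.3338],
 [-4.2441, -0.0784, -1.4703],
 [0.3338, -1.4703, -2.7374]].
sigma(A) ≈ {-4, -2, 6}

A is real symmetric, so its spectrum consists of real eigenvalues. Expanding the characteristic polynomial of the displayed matrix gives
  det(λ I - A) = p(λ) = λ^3 + (0)λ^2 + (-28)λ + (-47.9989).
Solving p(λ) = 0 yields eigenvalues ≈ -4, -2, 6. (A is shown rounded to 4 decimals, so these recover the underlying integer eigenvalues to within that precision.)
Verification: the trace of A = 0 equals the sum of eigenvalues 0, and det(A) ≈ 47.9989 matches the eigenvalue product 48.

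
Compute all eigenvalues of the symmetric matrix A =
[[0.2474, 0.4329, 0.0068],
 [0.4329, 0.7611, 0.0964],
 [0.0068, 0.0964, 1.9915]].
sigma(A) ≈ {0, 1, 2}

A is real symmetric, so its spectrum consists of real eigenvalues. Expanding the characteristic polynomial of the displayed matrix gives
  det(λ I - A) = p(λ) = λ^3 + (-3)λ^2 + (2)λ + (0).
Solving p(λ) = 0 yields eigenvalues ≈ 0, 1, 2. (A is shown rounded to 4 decimals, so these recover the underlying integer eigenvalues to within that precision.)
Verification: the trace of A = 3 equals the sum of eigenvalues 3, and det(A) ≈ 0.0000 matches the eigenvalue product 0.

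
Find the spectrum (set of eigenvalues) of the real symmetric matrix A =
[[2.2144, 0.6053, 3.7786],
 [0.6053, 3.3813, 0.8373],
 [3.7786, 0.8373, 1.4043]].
sigma(A) ≈ {-2, 3, 6}

A is real symmetric, so its spectrum consists of real eigenvalues. Expanding the characteristic polynomial of the displayed matrix gives
  det(λ I - A) = p(λ) = λ^3 + (-7)λ^2 + (0)λ + (36).
Solving p(λ) = 0 yields eigenvalues ≈ -2, 3, 6. (A is shown rounded to 4 decimals, so these recover the underlying integer eigenvalues to within that precision.)
Verification: the trace of A = 7 equals the sum of eigenvalues 7, and det(A) ≈ -35.9997 matches the eigenvalue product -36.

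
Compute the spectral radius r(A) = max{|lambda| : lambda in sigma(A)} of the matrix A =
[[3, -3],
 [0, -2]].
r(A) = 3

The eigenvalues of A are the roots of its characteristic polynomial. With M = A (coefficients from the trace and determinant):
  p(λ) = det(λ I - M) = λ^2 - λ - 6.
For λ^2 - λ - 6 the discriminant is 25. It is a perfect square (5^2), so the roots are rational: λ = (1 ± 5)/2 = 3, -2.
Thus the eigenvalues (to 4 decimals) are 3 (modulus 3); -2 (modulus 2). The spectral radius is the largest modulus: r(A) = 3. (Cross-check: r(A) ≤ ||A||_2 ≈ 4.4966; equality holds whenever A is normal, though it can also hold for some non-normal A.)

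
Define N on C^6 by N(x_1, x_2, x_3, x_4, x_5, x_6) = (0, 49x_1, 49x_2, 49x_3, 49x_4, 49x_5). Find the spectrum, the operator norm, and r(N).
sigma(N) = {0}; ||N|| = 49; r(N) = 0. (N is nilpotent with N^6 = 0.)

On C^6, N is a strictly lower-triangular matrix with 49 on the subdiagonal and zeros elsewhere, so its characteristic polynomial is lambda^6 and every eigenvalue is 0: sigma(N) = {0}. For the operator norm, N e_i = 49e_{i+1} for i = 1, ..., 5 and N e_6 = 0, so the singular values of N are 49 (with multiplicity 5) and 0; hence ||N|| = 49. The spectral radius r(N) = max|lambda| = 0. Note ||N|| > r(N) — characteristic of non-normal nilpotent operators. Indeed N^6 = 0.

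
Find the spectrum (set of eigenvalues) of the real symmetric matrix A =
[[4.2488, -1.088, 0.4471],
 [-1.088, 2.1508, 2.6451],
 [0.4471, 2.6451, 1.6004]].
sigma(A) ≈ {-1, 4, 5}

A is real symmetric, so its spectrum consists of real eigenvalues. Expanding the characteristic polynomial of the displayed matrix gives
  det(λ I - A) = p(λ) = λ^3 + (-8)λ^2 + (11)λ + (20).
Solving p(λ) = 0 yields eigenvalues ≈ -1, 4, 5. (A is shown rounded to 4 decimals, so these recover the underlying integer eigenvalues to within that precision.)
Verification: the trace of A = 8 equals the sum of eigenvalues 8, and det(A) ≈ -19.9998 matches the eigenvalue product -20.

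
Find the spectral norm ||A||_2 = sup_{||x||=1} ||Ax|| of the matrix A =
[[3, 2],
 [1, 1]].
||A||_2 = sqrt((15 + sqrt(221))/2) ≈ 3.8643 (= sqrt(largest eigenvalue of A^T A))

||A||_2 = sigma_max(A) = sqrt(lambda_max(A^T A)). Form the symmetric matrix M = A^T A =
[[10, 7],
 [7, 5]].
Its characteristic polynomial (trace, determinant of M give the coefficients) is
  p(λ) = det(λ I - M) = λ^2 - 15λ + 1.
For λ^2 - 15λ + 1 the discriminant is 221. It is nonnegative but not a perfect square, so the roots are real and irrational: λ = (15 ± sqrt(221))/2 ≈ 14.933, 0.067.
So the eigenvalues of A^T A are ≈ 0.067, 14.933 (all ≥ 0, as they must be for A^T A). The largest is λ_max = (15 + sqrt(221))/2 ≈ 14.933, hence ||A||_2 = sqrt(λ_max) = sqrt((15 + sqrt(221))/2) ≈ 3.8643.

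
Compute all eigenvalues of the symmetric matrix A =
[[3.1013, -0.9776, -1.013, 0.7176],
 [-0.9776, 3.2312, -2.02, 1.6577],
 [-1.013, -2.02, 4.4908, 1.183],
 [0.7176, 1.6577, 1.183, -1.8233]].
sigma(A) ≈ {-3, 2, 4, 6}

A is real symmetric, so its spectrum consists of real eigenvalues. Expanding the characteristic polynomial of the displayed matrix gives
  det(λ I - A) = p(λ) = λ^4 + (-9)λ^3 + (8)λ^2 + (84)λ + (-144.0011).
Solving p(λ) = 0 yields eigenvalues ≈ -3, 2, 4, 6. (A is shown rounded to 4 decimals, so these recover the underlying integer eigenvalues to within that precision.)
Verification: the trace of A = 9 equals the sum of eigenvalues 9, and det(A) ≈ -144.0011 matches the eigenvalue product -144.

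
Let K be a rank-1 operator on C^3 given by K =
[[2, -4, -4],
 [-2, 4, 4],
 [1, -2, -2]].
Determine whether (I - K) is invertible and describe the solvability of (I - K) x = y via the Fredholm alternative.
(I - K) is invertible (det(I - K) = -3 ≠ 0), so for every y in C^3 the equation (I - K) x = y has a unique solution.

K has rank 1, so it is an outer product K = u v^T: every row of K is a multiple of one row vector. Reading off the entries, u = (-2, 2, -1) and v = (-1, 2, 2) (row i of K equals u_i·v^T). A rank-one matrix u v^T satisfies K u = u (v·u) and kills the (2)-dimensional subspace v^⊥, so its characteristic polynomial is lambda^2 (lambda - v·u) with v·u = tr K = 4. Hence the eigenvalues of I - K are 1 (multiplicity 2) and 1 - (4) = -3, so det(I - K) = -3. (Direct check: I - K =
[[-1, 4, 4],
 [2, -3, -4],
 [-1, 2, 3]]
has determinant -3.) The finite-dimensional Fredholm alternative says: either (I - K) is invertible, or ker(I - K) ≠ {0} and then range(I - K) = ker((I - K)^*)^⊥, with dim ker(I - K) = dim ker((I - K)^*). Since det(I - K) ≠ 0, 1 is not an eigenvalue of K and ker(I - K) = {0}, so we are in the first case: for every y there is a unique x = (I - K)^(-1) y. Explicitly, by the Sherman–Morrison formula, (I - u v^T)^(-1) = I + u v^T/(1 - v·u), i.e. (I - K)^(-1) = I + K/(-3).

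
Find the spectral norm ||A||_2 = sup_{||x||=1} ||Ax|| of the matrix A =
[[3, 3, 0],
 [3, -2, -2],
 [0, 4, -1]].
||A||_2 ≈ 5.4648 (= sqrt(largest eigenvalue of A^T A))

||A||_2 = sigma_max(A) = sqrt(lambda_max(A^T A)). Form the symmetric matrix M = A^T A =
[[18, 3, -6],
 [3, 29, 0],
 [-6, 0, 5]].
Its characteristic polynomial (trace, sum of principal 2x2 minors, determinant of M give the coefficients) is
  p(λ) = det(λ I - M) = λ^3 - 52λ^2 + 712λ - 1521.
No integer candidate from the rational root theorem (±divisors of 1521) is a root, so the roots are irrational. The cubic discriminant is Δ = 22721157 > 0, so there are three distinct real roots. p(2) = -297 and p(3) = 174 have opposite signs, so a root lies in (2, 3); Newton's method refines it to λ ≈ 2.6081. p(19) = 94 and p(20) = -81 have opposite signs, so a root lies in (19, 20); Newton's method refines it to λ ≈ 19.5278. p(29) = -216 and p(30) = 39 have opposite signs, so a root lies in (29, 30); Newton's method refines it to λ ≈ 29.864. Check (Vieta): the three roots sum to 52, matching tr M = 52.
So the eigenvalues of A^T A are ≈ 2.6081, 19.5278, 29.864 (all ≥ 0, as they must be for A^T A). The largest is λ_max ≈ 29.864, hence ||A||_2 = sqrt(λ_max) ≈ 5.4648.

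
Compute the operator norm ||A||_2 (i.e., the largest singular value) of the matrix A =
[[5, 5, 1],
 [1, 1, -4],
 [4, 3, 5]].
||A||_2 ≈ 9.5309 (= sqrt(largest eigenvalue of A^T A))

||A||_2 = sigma_max(A) = sqrt(lambda_max(A^T A)). Form the symmetric matrix M = A^T A =
[[42, 38, 21],
 [38, 35, 16],
 [21, 16, 42]].
Its characteristic polynomial (trace, sum of principal 2x2 minors, determinant of M give the coefficients) is
  p(λ) = det(λ I - M) = λ^3 - 119λ^2 + 2563λ - 441.
No integer candidate from the rational root theorem (±divisors of 441) is a root, so the roots are irrational. The cubic discriminant is Δ = 25121294544 > 0, so there are three distinct real roots. p(0) = -441 and p(1) = 2004 have opposite signs, so a root lies in (0, 1); Newton's method refines it to λ ≈ 0.1735. p(27) = 1692 and p(28) = -21 have opposite signs, so a root lies in (27, 28); Newton's method refines it to λ ≈ 27.988. p(90) = -4671 and p(91) = 924 have opposite signs, so a root lies in (90, 91); Newton's method refines it to λ ≈ 90.8386. Check (Vieta): the three roots sum to 119, matching tr M = 119.
So the eigenvalues of A^T A are ≈ 0.1735, 27.988, 90.8386 (all ≥ 0, as they must be for A^T A). The largest is λ_max ≈ 90.8386, hence ||A||_2 = sqrt(λ_max) ≈ 9.5309.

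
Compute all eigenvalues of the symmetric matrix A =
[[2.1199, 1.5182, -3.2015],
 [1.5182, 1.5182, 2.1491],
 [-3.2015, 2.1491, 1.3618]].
sigma(A) ≈ {-3, 3, 5}

A is real symmetric, so its spectrum consists of real eigenvalues. Expanding the characteristic polynomial of the displayed matrix gives
  det(λ I - A) = p(λ) = λ^3 + (-5)λ^2 + (-9)λ + (45).
Solving p(λ) = 0 yields eigenvalues ≈ -3, 3, 5. (A is shown rounded to 4 decimals, so these recover the underlying integer eigenvalues to within that precision.)
Verification: the trace of A = 5 equals the sum of eigenvalues 5, and det(A) ≈ -44.9995 matches the eigenvalue product -45.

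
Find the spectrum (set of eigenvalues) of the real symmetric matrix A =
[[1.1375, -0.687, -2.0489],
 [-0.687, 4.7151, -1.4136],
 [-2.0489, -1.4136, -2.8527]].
sigma(A) ≈ {-4, 2, 5}

A is real symmetric, so its spectrum consists of real eigenvalues. Expanding the characteristic polynomial of the displayed matrix gives
  det(λ I - A) = p(λ) = λ^3 + (-3)λ^2 + (-18)λ + (40).
Solving p(λ) = 0 yields eigenvalues ≈ -4, 2, 5. (A is shown rounded to 4 decimals, so these recover the underlying integer eigenvalues to within that precision.)
Verification: the trace of A = 3 equals the sum of eigenvalues 3, and det(A) ≈ -40.0004 matches the eigenvalue product -40.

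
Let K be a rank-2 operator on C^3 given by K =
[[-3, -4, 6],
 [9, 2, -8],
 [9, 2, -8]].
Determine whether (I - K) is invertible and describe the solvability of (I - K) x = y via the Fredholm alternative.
(I - K) is invertible (det(I - K) = 10 ≠ 0), so for every y in C^3 the equation (I - K) x = y has a unique solution.

K has rank 2 and factors as K = U V^T = u1 v1^T + u2 v2^T with u1 = (1, -3, -3), v1 = (-3, 0, 2), u2 = (2, -1, -1), v2 = (0, -2, 2) (multiplying out reproduces the displayed K). The nonzero eigenvalues of U V^T coincide with those of the 2 x 2 matrix G = V^T U = [[v1·u1, v1·u2], [v2·u1, v2·u2]] = [[-9, -8], [0, 0]], and by the Sylvester determinant identity det(I_3 - U V^T) = det(I_2 - V^T U) = det([[10, 8], [0, 1]]) = (10)(1) - (8)(0) = 10. (Direct check: I - K =
[[4, 4, -6],
 [-9, -1, 8],
 [-9, -2, 9]]
has determinant 10.) The finite-dimensional Fredholm alternative says: either (I - K) is invertible, or ker(I - K) ≠ {0} and then range(I - K) = ker((I - K)^*)^⊥, with dim ker(I - K) = dim ker((I - K)^*). Since det(I - K) ≠ 0, 1 is not an eigenvalue of K and ker(I - K) = {0}, so we are in the first case: for every y there is a unique x = (I - K)^(-1) y. (Explicitly, by the Woodbury identity, (I - U V^T)^(-1) = I + U (I_2 - G)^(-1) V^T.)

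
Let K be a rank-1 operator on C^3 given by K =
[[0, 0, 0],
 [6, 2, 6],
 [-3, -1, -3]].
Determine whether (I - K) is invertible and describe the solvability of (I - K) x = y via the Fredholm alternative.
(I - K) is invertible (det(I - K) = 2 ≠ 0), so for every y in C^3 the equation (I - K) x = y has a unique solution.

K has rank 1, so it is an outer product K = u v^T: every row of K is a multiple of one row vector. Reading off the entries, u = (0, 2, -1) and v = (3, 1, 3) (row i of K equals u_i·v^T). A rank-one matrix u v^T satisfies K u = u (v·u) and kills the (2)-dimensional subspace v^⊥, so its characteristic polynomial is lambda^2 (lambda - v·u) with v·u = tr K = -1. Hence the eigenvalues of I - K are 1 (multiplicity 2) and 1 - (-1) = 2, so det(I - K) = 2. (Direct check: I - K =
[[1, 0, 0],
 [-6, -1, -6],
 [3, 1, 4]]
has determinant 2.) The finite-dimensional Fredholm alternative says: either (I - K) is invertible, or ker(I - K) ≠ {0} and then range(I - K) = ker((I - K)^*)^⊥, with dim ker(I - K) = dim ker((I - K)^*). Since det(I - K) ≠ 0, 1 is not an eigenvalue of K and ker(I - K) = {0}, so we are in the first case: for every y there is a unique x = (I - K)^(-1) y. Explicitly, by the Sherman–Morrison formula, (I - u v^T)^(-1) = I + u v^T/(1 - v·u), i.e. (I - K)^(-1) = I + K/(2).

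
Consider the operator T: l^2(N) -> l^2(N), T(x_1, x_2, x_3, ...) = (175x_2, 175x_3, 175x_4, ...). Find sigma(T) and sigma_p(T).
sigma(T) = closed disk {z in C : |z| ≤ 175}; sigma_p(T) = open disk {z in C : |z| < 175}

Note T = 175·V where V is the unit left shift (V x)_k = x_{k+1}; so sigma(T) = 175·sigma(V) and ||T|| = 175||V||. ||T x||^2 = 30625sum_{k≥2} |x_k|^2 ≤ 30625||x||^2, with equality on {x : x_1 = 0}, so ||T|| = 175. For any lambda with |lambda| < 175, set r = lambda/175 (|r| < 1); the vector x = (1, r, r^2, ...) is in l^2 and satisfies T x = 175(r, r^2, ...) = lambda x, so lambda is an eigenvalue. On the boundary |lambda| = 175 the geometric series diverges, so no l^2 eigenvector exists, but these lambda lie in the approximate point spectrum. Hence sigma(T) is the closed disk of radius 175 and sigma_p(T) is the open disk.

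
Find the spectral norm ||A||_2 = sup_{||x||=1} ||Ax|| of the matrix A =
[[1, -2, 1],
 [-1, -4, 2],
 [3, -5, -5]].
||A||_2 ≈ 7.8668 (= sqrt(largest eigenvalue of A^T A))

||A||_2 = sigma_max(A) = sqrt(lambda_max(A^T A)). Form the symmetric matrix M = A^T A =
[[11, -13, -16],
 [-13, 45, 15],
 [-16, 15, 30]].
Its characteristic polynomial (trace, sum of principal 2x2 minors, determinant of M give the coefficients) is
  p(λ) = det(λ I - M) = λ^3 - 86λ^2 + 1525λ - 2025.
No integer candidate from the rational root theorem (±divisors of 2025) is a root, so the roots are irrational. The cubic discriminant is Δ = 2531657025 > 0, so there are three distinct real roots. p(1) = -585 and p(2) = 689 have opposite signs, so a root lies in (1, 2); Newton's method refines it to λ ≈ 1.4434. p(22) = 549 and p(23) = -277 have opposite signs, so a root lies in (22, 23); Newton's method refines it to λ ≈ 22.6696. p(61) = -2025 and p(62) = 269 have opposite signs, so a root lies in (61, 62); Newton's method refines it to λ ≈ 61.8871. Check (Vieta): the three roots sum to 86, matching tr M = 86.
So the eigenvalues of A^T A are ≈ 1.4434, 22.6696, 61.8871 (all ≥ 0, as they must be for A^T A). The largest is λ_max ≈ 61.8871, hence ||A||_2 = sqrt(λ_max) ≈ 7.8668.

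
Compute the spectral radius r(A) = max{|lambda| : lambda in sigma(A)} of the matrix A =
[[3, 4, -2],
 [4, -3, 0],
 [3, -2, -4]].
r(A) ≈ 4.6417

The eigenvalues of A are the roots of its characteristic polynomial. With M = A (coefficients from the trace, the sum of principal 2x2 minors, and det A):
  p(λ) = det(λ I - M) = λ^3 + 4λ^2 - 19λ - 98.
No integer candidate from the rational root theorem (±divisors of 98) is a root, so the roots are irrational. The cubic discriminant is Δ = -66944 < 0, so there is one real root and a complex-conjugate pair. p(4) = -46 and p(5) = 32 have opposite signs, so a root lies in (4, 5); Newton's method refines it to λ ≈ 4.6417. Dividing out (λ - (4.6417)) leaves approximately λ^2 + 8.6417λ + 21.1128. For λ^2 + 8.6417λ + 21.1128 the discriminant is -9.7713. It is negative, so the remaining roots are the complex-conjugate pair λ ≈ -4.3209 ± 1.563i. Their product equals the constant term, so |λ|^2 ≈ 21.1128 and |λ| ≈ 4.5949.
Thus the eigenvalues (to 4 decimals) are 4.6417 (modulus 4.6417); -4.3209 ± 1.563i (modulus 4.5949). The spectral radius is the largest modulus: r(A) ≈ 4.6417. (Cross-check: r(A) ≤ ||A||_2 ≈ 6.9028; equality holds whenever A is normal, though it can also hold for some non-normal A.)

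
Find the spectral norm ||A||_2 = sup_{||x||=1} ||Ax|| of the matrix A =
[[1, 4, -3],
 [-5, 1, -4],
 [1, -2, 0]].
||A||_2 ≈ 7.0429 (= sqrt(largest eigenvalue of A^T A))

||A||_2 = sigma_max(A) = sqrt(lambda_max(A^T A)). Form the symmetric matrix M = A^T A =
[[27, -3, 17],
 [-3, 21, -16],
 [17, -16, 25]].
Its characteristic polynomial (trace, sum of principal 2x2 minors, determinant of M give the coefficients) is
  p(λ) = det(λ I - M) = λ^3 - 73λ^2 + 1213λ - 2601.
No integer candidate from the rational root theorem (±divisors of 2601) is a root, so the roots are irrational. The cubic discriminant is Δ = 617536800 > 0, so there are three distinct real roots. p(2) = -459 and p(3) = 408 have opposite signs, so a root lies in (2, 3); Newton's method refines it to λ ≈ 2.5105. p(20) = 459 and p(21) = -60 have opposite signs, so a root lies in (20, 21); Newton's method refines it to λ ≈ 20.8865. p(49) = -788 and p(50) = 549 have opposite signs, so a root lies in (49, 50); Newton's method refines it to λ ≈ 49.6029. Check (Vieta): the three roots sum to 73, matching tr M = 73.
So the eigenvalues of A^T A are ≈ 2.5105, 20.8865, 49.6029 (all ≥ 0, as they must be for A^T A). The largest is λ_max ≈ 49.6029, hence ||A||_2 = sqrt(λ_max) ≈ 7.0429.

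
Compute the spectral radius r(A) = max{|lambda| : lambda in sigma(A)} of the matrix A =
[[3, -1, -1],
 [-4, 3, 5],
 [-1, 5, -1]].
r(A) ≈ 7.5572

The eigenvalues of A are the roots of its characteristic polynomial. With M = A (coefficients from the trace, the sum of principal 2x2 minors, and det A):
  p(λ) = det(λ I - M) = λ^3 - 5λ^2 - 27λ + 58.
No integer candidate from the rational root theorem (±divisors of 58) is a root, so the roots are irrational. The cubic discriminant is Δ = 176069 > 0, so there are three distinct real roots. p(-5) = -57 and p(-4) = 22 have opposite signs, so a root lies in (-5, -4); Newton's method refines it to λ ≈ -4.3298. p(1) = 27 and p(2) = -8 have opposite signs, so a root lies in (1, 2); Newton's method refines it to λ ≈ 1.7726. p(7) = -33 and p(8) = 34 have opposite signs, so a root lies in (7, 8); Newton's method refines it to λ ≈ 7.5572. Check (Vieta): the three roots sum to 5, matching tr M = 5.
Thus the eigenvalues (to 4 decimals) are -4.3298 (modulus 4.3298); 1.7726 (modulus 1.7726); 7.5572 (modulus 7.5572). The spectral radius is the largest modulus: r(A) ≈ 7.5572. (Cross-check: r(A) ≤ ||A||_2 ≈ 8.0546; equality holds whenever A is normal, though it can also hold for some non-normal A.)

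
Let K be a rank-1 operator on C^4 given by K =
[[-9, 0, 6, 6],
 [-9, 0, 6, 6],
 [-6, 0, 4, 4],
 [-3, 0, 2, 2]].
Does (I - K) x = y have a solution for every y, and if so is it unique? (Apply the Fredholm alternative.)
(I - K) is invertible (det(I - K) = 4 ≠ 0), so for every y in C^4 the equation (I - K) x = y has a unique solution.

K has rank 1, so it is an outer product K = u v^T: every row of K is a multiple of one row vector. Reading off the entries, u = (-3, -3, -2, -1) and v = (3, 0, -2, -2) (row i of K equals u_i·v^T). A rank-one matrix u v^T satisfies K u = u (v·u) and kills the (3)-dimensional subspace v^⊥, so its characteristic polynomial is lambda^3 (lambda - v·u) with v·u = tr K = -3. Hence the eigenvalues of I - K are 1 (multiplicity 3) and 1 - (-3) = 4, so det(I - K) = 4. (Direct check: I - K =
[[10, 0, -6, -6],
 [9, 1, -6, -6],
 [6, 0, -3, -4],
 [3, 0, -2, -1]]
has determinant 4.) The finite-dimensional Fredholm alternative says: either (I - K) is invertible, or ker(I - K) ≠ {0} and then range(I - K) = ker((I - K)^*)^⊥, with dim ker(I - K) = dim ker((I - K)^*). Since det(I - K) ≠ 0, 1 is not an eigenvalue of K and ker(I - K) = {0}, so we are in the first case: for every y there is a unique x = (I - K)^(-1) y. Explicitly, by the Sherman–Morrison formula, (I - u v^T)^(-1) = I + u v^T/(1 - v·u), i.e. (I - K)^(-1) = I + K/(4).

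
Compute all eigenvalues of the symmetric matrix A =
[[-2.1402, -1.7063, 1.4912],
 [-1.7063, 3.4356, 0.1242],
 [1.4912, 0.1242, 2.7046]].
sigma(A) ≈ {-3, 3, 4}

A is real symmetric, so its spectrum consists of real eigenvalues. Expanding the characteristic polynomial of the displayed matrix gives
  det(λ I - A) = p(λ) = λ^3 + (-4)λ^2 + (-9)λ + (36).
Solving p(λ) = 0 yields eigenvalues ≈ -3, 3, 4. (A is shown rounded to 4 decimals, so these recover the underlying integer eigenvalues to within that precision.)
Verification: the trace of A = 4 equals the sum of eigenvalues 4, and det(A) ≈ -35.9996 matches the eigenvalue product -36.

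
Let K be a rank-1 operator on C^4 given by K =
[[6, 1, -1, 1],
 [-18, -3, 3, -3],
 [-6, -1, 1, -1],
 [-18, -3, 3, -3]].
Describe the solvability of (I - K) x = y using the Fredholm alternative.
(I - K) is singular (det(I - K) = 0, i.e. 1 ∈ sigma(K)). (I - K) x = y is solvable iff y ⊥ ker((I - K)^*) = span{(6, 1, -1, 1)}, i.e. iff 6y_1 + y_2 - y_3 + y_4 = 0. When solvable, the solutions are x = y + c·(1, -3, -1, -3), c arbitrary (ker(I - K) = span{(1, -3, -1, -3)}, dimension 1).

K has rank 1, so it is an outer product K = u v^T: every row of K is a multiple of one row vector. Reading off the entries, u = (1, -3, -1, -3) and v = (6, 1, -1, 1) (row i of K equals u_i·v^T). A rank-one matrix u v^T satisfies K u = u (v·u) and kills the (3)-dimensional subspace v^⊥, so its characteristic polynomial is lambda^3 (lambda - v·u) with v·u = tr K = 1. Hence the eigenvalues of I - K are 1 (multiplicity 3) and 1 - (1) = 0, so det(I - K) = 0. (Direct check: I - K =
[[-5, -1, 1, -1],
 [18, 4, -3, 3],
 [6, 1, 0, 1],
 [18, 3, -3, 4]]
has determinant 0.) So 1 is an eigenvalue of K and (I - K) is not invertible. The finite-dimensional Fredholm alternative says: either (I - K) is invertible, or ker(I - K) ≠ {0} and then range(I - K) = ker((I - K)^*)^⊥, with dim ker(I - K) = dim ker((I - K)^*). We are in the second case, so we need both kernels. Kernel of I - K: (I - K) u = u - u (v·u) = u - u = 0, so ker(I - K) = span{u} = span{(1, -3, -1, -3)} (it is exactly 1-dimensional because rank(I - K) = 3). Kernel of the adjoint: K is real, so (I - K)^* = I - K^T = I - v u^T, and (I - v u^T) v = v - v (u·v) = 0; hence ker((I - K)^*) = span{v} = span{(6, 1, -1, 1)}. Therefore (I - K) x = y is solvable iff <y, v> = 0, i.e. iff 6y_1 + y_2 - y_3 + y_4 = 0. When this holds, K y = u (v·y) = 0, so (I - K) y = y and x = y is a particular solution; the full solution set is the line x = y + c·u = y + c·(1, -3, -1, -3), c ∈ C.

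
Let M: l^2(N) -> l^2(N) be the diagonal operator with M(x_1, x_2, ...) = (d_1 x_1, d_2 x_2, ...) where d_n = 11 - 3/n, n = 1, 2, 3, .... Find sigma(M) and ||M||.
sigma(M) = {11 - 3/n : n ≥ 1} ∪ {11}; ||M|| = 11

A bounded diagonal operator on l^2 with diagonal entries d_n has spectrum equal to the closure of {d_n : n ≥ 1}: every d_n is an eigenvalue (with eigenvector e_n), so {d_n} ⊂ sigma(M); the spectrum is closed, so its closure is too; and for lambda not in the closure, (M - lambda I) has bounded inverse (the diagonal entries 1/(d_n - lambda) are bounded). For our sequence d_n = 11 - 3/n, n = 1, 2, 3, ...:
  - {d_n} = {11 - 3/n : n ≥ 1}; the only limit point is 11
  - closure = {11 - 3/n : n ≥ 1} ∪ {11}
For the norm: a diagonal operator has ||M|| = sup_n |d_n|. Here d_n = 11 - 3/n increases monotonically from d_1 = 8 toward 11, with all terms in [8, 11); so sup_n |d_n| = 11 (the supremum is the limit, not attained). So ||M|| = 11.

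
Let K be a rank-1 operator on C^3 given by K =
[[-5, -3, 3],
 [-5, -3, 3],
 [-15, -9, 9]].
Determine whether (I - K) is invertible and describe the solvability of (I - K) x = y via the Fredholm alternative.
(I - K) is singular (det(I - K) = 0, i.e. 1 ∈ sigma(K)). (I - K) x = y is solvable iff y ⊥ ker((I - K)^*) = span{(-5, -3, 3)}, i.e. iff -5y_1 - 3y_2 + 3y_3 = 0. When solvable, the solutions are x = y + c·(1, 1, 3), c arbitrary (ker(I - K) = span{(1, 1, 3)}, dimension 1).

K has rank 1, so it is an outer product K = u v^T: every row of K is a multiple of one row vector. Reading off the entries, u = (1, 1, 3) and v = (-5, -3, 3) (row i of K equals u_i·v^T). A rank-one matrix u v^T satisfies K u = u (v·u) and kills the (2)-dimensional subspace v^⊥, so its characteristic polynomial is lambda^2 (lambda - v·u) with v·u = tr K = 1. Hence the eigenvalues of I - K are 1 (multiplicity 2) and 1 - (1) = 0, so det(I - K) = 0. (Direct check: I - K =
[[6, 3, -3],
 [5, 4, -3],
 [15, 9, -8]]
has determinant 0.) So 1 is an eigenvalue of K and (I - K) is not invertible. The finite-dimensional Fredholm alternative says: either (I - K) is invertible, or ker(I - K) ≠ {0} and then range(I - K) = ker((I - K)^*)^⊥, with dim ker(I - K) = dim ker((I - K)^*). We are in the second case, so we need both kernels. Kernel of I - K: (I - K) u = u - u (v·u) = u - u = 0, so ker(I - K) = span{u} = span{(1, 1, 3)} (it is exactly 1-dimensional because rank(I - K) = 2). Kernel of the adjoint: K is real, so (I - K)^* = I - K^T = I - v u^T, and (I - v u^T) v = v - v (u·v) = 0; hence ker((I - K)^*) = span{v} = span{(-5, -3, 3)}. Therefore (I - K) x = y is solvable iff <y, v> = 0, i.e. iff -5y_1 - 3y_2 + 3y_3 = 0. When this holds, K y = u (v·y) = 0, so (I - K) y = y and x = y is a particular solution; the full solution set is the line x = y + c·u = y + c·(1, 1, 3), c ∈ C.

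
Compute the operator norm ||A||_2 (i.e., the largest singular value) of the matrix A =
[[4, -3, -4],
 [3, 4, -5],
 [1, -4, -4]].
||A||_2 ≈ 9.0398 (= sqrt(largest eigenvalue of A^T A))

||A||_2 = sigma_max(A) = sqrt(lambda_max(A^T A)). Form the symmetric matrix M = A^T A =
[[26, -4, -35],
 [-4, 41, 8],
 [-35, 8, 57]].
Its characteristic polynomial (trace, sum of principal 2x2 minors, determinant of M give the coefficients) is
  p(λ) = det(λ I - M) = λ^3 - 124λ^2 + 3580λ - 10201.
No integer candidate from the rational root theorem (±divisors of 10201) is a root, so the roots are irrational. The cubic discriminant is Δ = 14438304437 > 0, so there are three distinct real roots. p(3) = -550 and p(4) = 2199 have opposite signs, so a root lies in (3, 4); Newton's method refines it to λ ≈ 3.1936. p(39) = 134 and p(40) = -1401 have opposite signs, so a root lies in (39, 40); Newton's method refines it to λ ≈ 39.0876. p(81) = -2344 and p(82) = 951 have opposite signs, so a root lies in (81, 82); Newton's method refines it to λ ≈ 81.7188. Check (Vieta): the three roots sum to 124, matching tr M = 124.
So the eigenvalues of A^T A are ≈ 3.1936, 39.0876, 81.7188 (all ≥ 0, as they must be for A^T A). The largest is λ_max ≈ 81.7188, hence ||A||_2 = sqrt(λ_max) ≈ 9.0398.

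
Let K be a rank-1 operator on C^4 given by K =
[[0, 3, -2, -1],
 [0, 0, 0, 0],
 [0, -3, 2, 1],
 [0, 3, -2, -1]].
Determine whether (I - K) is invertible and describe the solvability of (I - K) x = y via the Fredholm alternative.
(I - K) is singular (det(I - K) = 0, i.e. 1 ∈ sigma(K)). (I - K) x = y is solvable iff y ⊥ ker((I - K)^*) = span{(0, 3, -2, -1)}, i.e. iff 3y_2 - 2y_3 - y_4 = 0. When solvable, the solutions are x = y + c·(1, 0, -1, 1), c arbitrary (ker(I - K) = span{(1, 0, -1, 1)}, dimension 1).

K has rank 1, so it is an outer product K = u v^T: every row of K is a multiple of one row vector. Reading off the entries, u = (1, 0, -1, 1) and v = (0, 3, -2, -1) (row i of K equals u_i·v^T). A rank-one matrix u v^T satisfies K u = u (v·u) and kills the (3)-dimensional subspace v^⊥, so its characteristic polynomial is lambda^3 (lambda - v·u) with v·u = tr K = 1. Hence the eigenvalues of I - K are 1 (multiplicity 3) and 1 - (1) = 0, so det(I - K) = 0. (Direct check: I - K =
[[1, -3, 2, 1],
 [0, 1, 0, 0],
 [0, 3, -1, -1],
 [0, -3, 2, 2]]
has determinant 0.) So 1 is an eigenvalue of K and (I - K) is not invertible. The finite-dimensional Fredholm alternative says: either (I - K) is invertible, or ker(I - K) ≠ {0} and then range(I - K) = ker((I - K)^*)^⊥, with dim ker(I - K) = dim ker((I - K)^*). We are in the second case, so we need both kernels. Kernel of I - K: (I - K) u = u - u (v·u) = u - u = 0, so ker(I - K) = span{u} = span{(1, 0, -1, 1)} (it is exactly 1-dimensional because rank(I - K) = 3). Kernel of the adjoint: K is real, so (I - K)^* = I - K^T = I - v u^T, and (I - v u^T) v = v - v (u·v) = 0; hence ker((I - K)^*) = span{v} = span{(0, 3, -2, -1)}. Therefore (I - K) x = y is solvable iff <y, v> = 0, i.e. iff 3y_2 - 2y_3 - y_4 = 0. When this holds, K y = u (v·y) = 0, so (I - K) y = y and x = y is a particular solution; the full solution set is the line x = y + c·u = y + c·(1, 0, -1, 1), c ∈ C.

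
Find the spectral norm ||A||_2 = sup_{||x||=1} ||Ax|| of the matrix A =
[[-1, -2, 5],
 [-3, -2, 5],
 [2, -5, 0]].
||A||_2 ≈ 8.2474 (= sqrt(largest eigenvalue of A^T A))

||A||_2 = sigma_max(A) = sqrt(lambda_max(A^T A)). Form the symmetric matrix M = A^T A =
[[14, -2, -20],
 [-2, 33, -20],
 [-20, -20, 50]].
Its characteristic polynomial (trace, sum of principal 2x2 minors, determinant of M give the coefficients) is
  p(λ) = det(λ I - M) = λ^3 - 97λ^2 + 2008λ - 2500.
No integer candidate from the rational root theorem (±divisors of 2500) is a root, so the roots are irrational. The cubic discriminant is Δ = 5021592128 > 0, so there are three distinct real roots. p(1) = -588 and p(2) = 1136 have opposite signs, so a root lies in (1, 2); Newton's method refines it to λ ≈ 1.3292. p(27) = 686 and p(28) = -372 have opposite signs, so a root lies in (27, 28); Newton's method refines it to λ ≈ 27.6515. p(68) = -52 and p(69) = 2744 have opposite signs, so a root lies in (68, 69); Newton's method refines it to λ ≈ 68.0193. Check (Vieta): the three roots sum to 97, matching tr M = 97.
So the eigenvalues of A^T A are ≈ 1.3292, 27.6515, 68.0193 (all ≥ 0, as they must be for A^T A). The largest is λ_max ≈ 68.0193, hence ||A||_2 = sqrt(λ_max) ≈ 8.2474.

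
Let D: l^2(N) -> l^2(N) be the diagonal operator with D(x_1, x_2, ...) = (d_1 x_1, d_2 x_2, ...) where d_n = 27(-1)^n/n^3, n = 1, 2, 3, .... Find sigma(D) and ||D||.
sigma(D) = {27(-1)^n/n^3 : n ≥ 1} ∪ {0}; ||D|| = 27

A bounded diagonal operator on l^2 with diagonal entries d_n has spectrum equal to the closure of {d_n : n ≥ 1}: every d_n is an eigenvalue (with eigenvector e_n), so {d_n} ⊂ sigma(D); the spectrum is closed, so its closure is too; and for lambda not in the closure, (D - lambda I) has bounded inverse (the diagonal entries 1/(d_n - lambda) are bounded). For our sequence d_n = 27(-1)^n/n^3, n = 1, 2, 3, ...:
  - {d_n} = {27(-1)^n/n^3 : n ≥ 1}; the only limit point is 0
  - closure = {27(-1)^n/n^3 : n ≥ 1} ∪ {0}
For the norm: a diagonal operator has ||D|| = sup_n |d_n|. Here |d_n| = 27/n^3 is decreasing, so sup_n |d_n| = |d_1| = 27. So ||D|| = 27.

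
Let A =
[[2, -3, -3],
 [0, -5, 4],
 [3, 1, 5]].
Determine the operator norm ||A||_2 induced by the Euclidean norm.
||A||_2 ≈ 7.3678 (= sqrt(largest eigenvalue of A^T A))

||A||_2 = sigma_max(A) = sqrt(lambda_max(A^T A)). Form the symmetric matrix M = A^T A =
[[13, -3, 9],
 [-3, 35, -6],
 [9, -6, 50]].
Its characteristic polynomial (trace, sum of principal 2x2 minors, determinant of M give the coefficients) is
  p(λ) = det(λ I - M) = λ^3 - 98λ^2 + 2729λ - 19321.
No integer candidate from the rational root theorem (±divisors of 19321) is a root, so the roots are irrational. The cubic discriminant is Δ = 421190649 > 0, so there are three distinct real roots. p(10) = -831 and p(11) = 171 have opposite signs, so a root lies in (10, 11); Newton's method refines it to λ ≈ 10.8196. p(32) = 423 and p(33) = -49 have opposite signs, so a root lies in (32, 33); Newton's method refines it to λ ≈ 32.8962. p(54) = -259 and p(55) = 699 have opposite signs, so a root lies in (54, 55); Newton's method refines it to λ ≈ 54.2842. Check (Vieta): the three roots sum to 98, matching tr M = 98.
So the eigenvalues of A^T A are ≈ 10.8196, 32.8962, 54.2842 (all ≥ 0, as they must be for A^T A). The largest is λ_max ≈ 54.2842, hence ||A||_2 = sqrt(λ_max) ≈ 7.3678.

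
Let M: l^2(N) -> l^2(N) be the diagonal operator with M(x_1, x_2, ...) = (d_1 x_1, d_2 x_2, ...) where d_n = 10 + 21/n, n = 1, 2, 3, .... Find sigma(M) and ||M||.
sigma(M) = {10 + 21/n : n ≥ 1} ∪ {10}; ||M|| = 31

A bounded diagonal operator on l^2 with diagonal entries d_n has spectrum equal to the closure of {d_n : n ≥ 1}: every d_n is an eigenvalue (with eigenvector e_n), so {d_n} ⊂ sigma(M); the spectrum is closed, so its closure is too; and for lambda not in the closure, (M - lambda I) has bounded inverse (the diagonal entries 1/(d_n - lambda) are bounded). For our sequence d_n = 10 + 21/n, n = 1, 2, 3, ...:
  - {d_n} = {10 + 21/n : n ≥ 1}; the only limit point is 10
  - closure = {10 + 21/n : n ≥ 1} ∪ {10}
For the norm: a diagonal operator has ||M|| = sup_n |d_n|. Here d_n = 10 + 21/n is positive and decreasing, so sup_n |d_n| = d_1 = 10 + 21 = 31. So ||M|| = 31.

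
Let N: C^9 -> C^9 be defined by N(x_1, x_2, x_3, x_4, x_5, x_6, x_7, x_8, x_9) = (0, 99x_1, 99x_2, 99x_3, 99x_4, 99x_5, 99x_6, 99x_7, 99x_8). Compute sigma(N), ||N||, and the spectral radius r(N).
sigma(N) = {0}; ||N|| = 99; r(N) = 0. (N is nilpotent with N^9 = 0.)

On C^9, N is a strictly lower-triangular matrix with 99 on the subdiagonal and zeros elsewhere, so its characteristic polynomial is lambda^9 and every eigenvalue is 0: sigma(N) = {0}. For the operator norm, N e_i = 99e_{i+1} for i = 1, ..., 8 and N e_9 = 0, so the singular values of N are 99 (with multiplicity 8) and 0; hence ||N|| = 99. The spectral radius r(N) = max|lambda| = 0. Note ||N|| > r(N) — characteristic of non-normal nilpotent operators. Indeed N^9 = 0.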